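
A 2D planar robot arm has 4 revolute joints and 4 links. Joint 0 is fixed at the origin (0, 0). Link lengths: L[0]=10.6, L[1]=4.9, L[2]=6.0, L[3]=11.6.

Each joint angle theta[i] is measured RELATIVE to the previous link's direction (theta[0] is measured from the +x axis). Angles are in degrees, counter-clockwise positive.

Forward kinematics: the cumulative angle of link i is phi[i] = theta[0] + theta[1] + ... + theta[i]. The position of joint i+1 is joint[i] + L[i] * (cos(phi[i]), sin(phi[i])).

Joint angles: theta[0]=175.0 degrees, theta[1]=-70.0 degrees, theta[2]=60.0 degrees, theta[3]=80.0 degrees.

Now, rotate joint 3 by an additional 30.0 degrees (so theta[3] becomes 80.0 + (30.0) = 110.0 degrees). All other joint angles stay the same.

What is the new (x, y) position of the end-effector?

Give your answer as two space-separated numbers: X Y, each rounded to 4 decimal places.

Answer: -16.6124 -4.3461

Derivation:
joint[0] = (0.0000, 0.0000)  (base)
link 0: phi[0] = 175 = 175 deg
  cos(175 deg) = -0.9962, sin(175 deg) = 0.0872
  joint[1] = (0.0000, 0.0000) + 10.6 * (-0.9962, 0.0872) = (0.0000 + -10.5597, 0.0000 + 0.9239) = (-10.5597, 0.9239)
link 1: phi[1] = 175 + -70 = 105 deg
  cos(105 deg) = -0.2588, sin(105 deg) = 0.9659
  joint[2] = (-10.5597, 0.9239) + 4.9 * (-0.2588, 0.9659) = (-10.5597 + -1.2682, 0.9239 + 4.7330) = (-11.8279, 5.6569)
link 2: phi[2] = 175 + -70 + 60 = 165 deg
  cos(165 deg) = -0.9659, sin(165 deg) = 0.2588
  joint[3] = (-11.8279, 5.6569) + 6 * (-0.9659, 0.2588) = (-11.8279 + -5.7956, 5.6569 + 1.5529) = (-17.6234, 7.2098)
link 3: phi[3] = 175 + -70 + 60 + 110 = 275 deg
  cos(275 deg) = 0.0872, sin(275 deg) = -0.9962
  joint[4] = (-17.6234, 7.2098) + 11.6 * (0.0872, -0.9962) = (-17.6234 + 1.0110, 7.2098 + -11.5559) = (-16.6124, -4.3461)
End effector: (-16.6124, -4.3461)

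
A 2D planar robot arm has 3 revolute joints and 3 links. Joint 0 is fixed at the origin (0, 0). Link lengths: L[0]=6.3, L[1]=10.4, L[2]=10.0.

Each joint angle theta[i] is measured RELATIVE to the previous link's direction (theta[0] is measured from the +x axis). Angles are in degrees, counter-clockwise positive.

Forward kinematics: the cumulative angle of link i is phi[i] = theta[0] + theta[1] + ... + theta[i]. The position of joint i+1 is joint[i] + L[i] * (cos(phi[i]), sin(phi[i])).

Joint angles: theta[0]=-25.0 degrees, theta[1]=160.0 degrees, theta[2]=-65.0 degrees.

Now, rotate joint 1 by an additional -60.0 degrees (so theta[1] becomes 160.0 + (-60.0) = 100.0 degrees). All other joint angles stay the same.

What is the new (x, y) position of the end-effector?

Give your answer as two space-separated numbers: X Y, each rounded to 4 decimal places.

Answer: 18.2495 9.1196

Derivation:
joint[0] = (0.0000, 0.0000)  (base)
link 0: phi[0] = -25 = -25 deg
  cos(-25 deg) = 0.9063, sin(-25 deg) = -0.4226
  joint[1] = (0.0000, 0.0000) + 6.3 * (0.9063, -0.4226) = (0.0000 + 5.7097, 0.0000 + -2.6625) = (5.7097, -2.6625)
link 1: phi[1] = -25 + 100 = 75 deg
  cos(75 deg) = 0.2588, sin(75 deg) = 0.9659
  joint[2] = (5.7097, -2.6625) + 10.4 * (0.2588, 0.9659) = (5.7097 + 2.6917, -2.6625 + 10.0456) = (8.4015, 7.3831)
link 2: phi[2] = -25 + 100 + -65 = 10 deg
  cos(10 deg) = 0.9848, sin(10 deg) = 0.1736
  joint[3] = (8.4015, 7.3831) + 10 * (0.9848, 0.1736) = (8.4015 + 9.8481, 7.3831 + 1.7365) = (18.2495, 9.1196)
End effector: (18.2495, 9.1196)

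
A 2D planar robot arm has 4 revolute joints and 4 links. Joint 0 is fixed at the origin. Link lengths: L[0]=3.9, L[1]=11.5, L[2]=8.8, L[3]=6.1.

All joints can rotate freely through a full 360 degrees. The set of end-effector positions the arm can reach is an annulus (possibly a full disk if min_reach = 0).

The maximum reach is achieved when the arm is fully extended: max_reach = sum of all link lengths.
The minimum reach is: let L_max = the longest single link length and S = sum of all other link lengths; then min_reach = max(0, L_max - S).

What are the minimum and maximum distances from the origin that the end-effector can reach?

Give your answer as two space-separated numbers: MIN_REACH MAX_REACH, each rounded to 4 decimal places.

Answer: 0.0000 30.3000

Derivation:
Link lengths: [3.9, 11.5, 8.8, 6.1]
max_reach = 3.9 + 11.5 + 8.8 + 6.1 = 30.3
L_max = max([3.9, 11.5, 8.8, 6.1]) = 11.5
S (sum of others) = 30.3 - 11.5 = 18.8
min_reach = max(0, 11.5 - 18.8) = max(0, -7.3) = 0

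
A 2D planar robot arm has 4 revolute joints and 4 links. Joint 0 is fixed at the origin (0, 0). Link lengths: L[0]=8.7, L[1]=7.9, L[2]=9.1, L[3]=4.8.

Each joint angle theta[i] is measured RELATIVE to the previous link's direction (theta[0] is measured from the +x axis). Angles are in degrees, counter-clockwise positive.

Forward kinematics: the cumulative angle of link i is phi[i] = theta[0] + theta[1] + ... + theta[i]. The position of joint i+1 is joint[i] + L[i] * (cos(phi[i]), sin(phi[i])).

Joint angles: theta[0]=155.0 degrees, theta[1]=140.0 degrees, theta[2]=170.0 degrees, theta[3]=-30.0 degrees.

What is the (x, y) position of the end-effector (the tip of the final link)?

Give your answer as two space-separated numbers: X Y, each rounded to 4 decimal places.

joint[0] = (0.0000, 0.0000)  (base)
link 0: phi[0] = 155 = 155 deg
  cos(155 deg) = -0.9063, sin(155 deg) = 0.4226
  joint[1] = (0.0000, 0.0000) + 8.7 * (-0.9063, 0.4226) = (0.0000 + -7.8849, 0.0000 + 3.6768) = (-7.8849, 3.6768)
link 1: phi[1] = 155 + 140 = 295 deg
  cos(295 deg) = 0.4226, sin(295 deg) = -0.9063
  joint[2] = (-7.8849, 3.6768) + 7.9 * (0.4226, -0.9063) = (-7.8849 + 3.3387, 3.6768 + -7.1598) = (-4.5462, -3.4831)
link 2: phi[2] = 155 + 140 + 170 = 465 deg
  cos(465 deg) = -0.2588, sin(465 deg) = 0.9659
  joint[3] = (-4.5462, -3.4831) + 9.1 * (-0.2588, 0.9659) = (-4.5462 + -2.3553, -3.4831 + 8.7899) = (-6.9014, 5.3069)
link 3: phi[3] = 155 + 140 + 170 + -30 = 435 deg
  cos(435 deg) = 0.2588, sin(435 deg) = 0.9659
  joint[4] = (-6.9014, 5.3069) + 4.8 * (0.2588, 0.9659) = (-6.9014 + 1.2423, 5.3069 + 4.6364) = (-5.6591, 9.9433)
End effector: (-5.6591, 9.9433)

Answer: -5.6591 9.9433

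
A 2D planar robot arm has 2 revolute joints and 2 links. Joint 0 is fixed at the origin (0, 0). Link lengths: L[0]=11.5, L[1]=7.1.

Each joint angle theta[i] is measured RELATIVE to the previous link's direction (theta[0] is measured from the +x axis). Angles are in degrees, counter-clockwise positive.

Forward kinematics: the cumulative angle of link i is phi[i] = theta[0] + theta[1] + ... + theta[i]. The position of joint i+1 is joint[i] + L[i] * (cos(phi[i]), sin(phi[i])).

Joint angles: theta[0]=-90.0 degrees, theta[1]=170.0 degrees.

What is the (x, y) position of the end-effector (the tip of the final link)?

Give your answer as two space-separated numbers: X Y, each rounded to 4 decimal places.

joint[0] = (0.0000, 0.0000)  (base)
link 0: phi[0] = -90 = -90 deg
  cos(-90 deg) = 0.0000, sin(-90 deg) = -1.0000
  joint[1] = (0.0000, 0.0000) + 11.5 * (0.0000, -1.0000) = (0.0000 + 0.0000, 0.0000 + -11.5000) = (0.0000, -11.5000)
link 1: phi[1] = -90 + 170 = 80 deg
  cos(80 deg) = 0.1736, sin(80 deg) = 0.9848
  joint[2] = (0.0000, -11.5000) + 7.1 * (0.1736, 0.9848) = (0.0000 + 1.2329, -11.5000 + 6.9921) = (1.2329, -4.5079)
End effector: (1.2329, -4.5079)

Answer: 1.2329 -4.5079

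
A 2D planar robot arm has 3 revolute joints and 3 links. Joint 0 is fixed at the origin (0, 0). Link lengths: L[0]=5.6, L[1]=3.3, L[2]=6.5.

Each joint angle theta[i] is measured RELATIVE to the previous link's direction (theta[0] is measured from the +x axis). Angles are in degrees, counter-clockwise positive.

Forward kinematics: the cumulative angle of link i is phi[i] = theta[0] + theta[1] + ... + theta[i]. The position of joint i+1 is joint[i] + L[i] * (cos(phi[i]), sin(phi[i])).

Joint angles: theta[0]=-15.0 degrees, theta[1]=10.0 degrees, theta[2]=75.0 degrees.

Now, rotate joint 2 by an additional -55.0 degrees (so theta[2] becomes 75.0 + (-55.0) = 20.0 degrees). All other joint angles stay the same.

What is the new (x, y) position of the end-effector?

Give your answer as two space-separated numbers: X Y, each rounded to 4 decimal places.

joint[0] = (0.0000, 0.0000)  (base)
link 0: phi[0] = -15 = -15 deg
  cos(-15 deg) = 0.9659, sin(-15 deg) = -0.2588
  joint[1] = (0.0000, 0.0000) + 5.6 * (0.9659, -0.2588) = (0.0000 + 5.4092, 0.0000 + -1.4494) = (5.4092, -1.4494)
link 1: phi[1] = -15 + 10 = -5 deg
  cos(-5 deg) = 0.9962, sin(-5 deg) = -0.0872
  joint[2] = (5.4092, -1.4494) + 3.3 * (0.9962, -0.0872) = (5.4092 + 3.2874, -1.4494 + -0.2876) = (8.6966, -1.7370)
link 2: phi[2] = -15 + 10 + 20 = 15 deg
  cos(15 deg) = 0.9659, sin(15 deg) = 0.2588
  joint[3] = (8.6966, -1.7370) + 6.5 * (0.9659, 0.2588) = (8.6966 + 6.2785, -1.7370 + 1.6823) = (14.9751, -0.0547)
End effector: (14.9751, -0.0547)

Answer: 14.9751 -0.0547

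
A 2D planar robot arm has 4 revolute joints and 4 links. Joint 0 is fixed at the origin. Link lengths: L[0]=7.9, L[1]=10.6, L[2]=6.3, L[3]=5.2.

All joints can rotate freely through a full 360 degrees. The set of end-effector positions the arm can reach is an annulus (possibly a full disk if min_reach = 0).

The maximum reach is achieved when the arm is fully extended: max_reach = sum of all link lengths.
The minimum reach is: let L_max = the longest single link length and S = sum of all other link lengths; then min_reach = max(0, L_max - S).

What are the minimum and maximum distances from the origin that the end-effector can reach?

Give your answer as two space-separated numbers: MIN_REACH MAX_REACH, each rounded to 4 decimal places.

Link lengths: [7.9, 10.6, 6.3, 5.2]
max_reach = 7.9 + 10.6 + 6.3 + 5.2 = 30
L_max = max([7.9, 10.6, 6.3, 5.2]) = 10.6
S (sum of others) = 30 - 10.6 = 19.4
min_reach = max(0, 10.6 - 19.4) = max(0, -8.8) = 0

Answer: 0.0000 30.0000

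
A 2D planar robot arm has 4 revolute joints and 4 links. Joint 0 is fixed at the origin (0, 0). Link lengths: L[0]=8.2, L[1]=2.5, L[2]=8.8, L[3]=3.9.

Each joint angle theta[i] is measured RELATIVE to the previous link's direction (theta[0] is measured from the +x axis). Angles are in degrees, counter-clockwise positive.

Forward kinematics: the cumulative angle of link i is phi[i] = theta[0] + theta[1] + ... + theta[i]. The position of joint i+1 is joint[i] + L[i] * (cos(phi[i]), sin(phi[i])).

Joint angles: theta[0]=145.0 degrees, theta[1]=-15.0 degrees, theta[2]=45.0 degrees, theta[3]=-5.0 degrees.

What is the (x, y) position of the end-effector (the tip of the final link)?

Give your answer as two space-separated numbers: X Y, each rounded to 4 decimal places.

Answer: -20.9313 8.0626

Derivation:
joint[0] = (0.0000, 0.0000)  (base)
link 0: phi[0] = 145 = 145 deg
  cos(145 deg) = -0.8192, sin(145 deg) = 0.5736
  joint[1] = (0.0000, 0.0000) + 8.2 * (-0.8192, 0.5736) = (0.0000 + -6.7170, 0.0000 + 4.7033) = (-6.7170, 4.7033)
link 1: phi[1] = 145 + -15 = 130 deg
  cos(130 deg) = -0.6428, sin(130 deg) = 0.7660
  joint[2] = (-6.7170, 4.7033) + 2.5 * (-0.6428, 0.7660) = (-6.7170 + -1.6070, 4.7033 + 1.9151) = (-8.3240, 6.6184)
link 2: phi[2] = 145 + -15 + 45 = 175 deg
  cos(175 deg) = -0.9962, sin(175 deg) = 0.0872
  joint[3] = (-8.3240, 6.6184) + 8.8 * (-0.9962, 0.0872) = (-8.3240 + -8.7665, 6.6184 + 0.7670) = (-17.0905, 7.3854)
link 3: phi[3] = 145 + -15 + 45 + -5 = 170 deg
  cos(170 deg) = -0.9848, sin(170 deg) = 0.1736
  joint[4] = (-17.0905, 7.3854) + 3.9 * (-0.9848, 0.1736) = (-17.0905 + -3.8408, 7.3854 + 0.6772) = (-20.9313, 8.0626)
End effector: (-20.9313, 8.0626)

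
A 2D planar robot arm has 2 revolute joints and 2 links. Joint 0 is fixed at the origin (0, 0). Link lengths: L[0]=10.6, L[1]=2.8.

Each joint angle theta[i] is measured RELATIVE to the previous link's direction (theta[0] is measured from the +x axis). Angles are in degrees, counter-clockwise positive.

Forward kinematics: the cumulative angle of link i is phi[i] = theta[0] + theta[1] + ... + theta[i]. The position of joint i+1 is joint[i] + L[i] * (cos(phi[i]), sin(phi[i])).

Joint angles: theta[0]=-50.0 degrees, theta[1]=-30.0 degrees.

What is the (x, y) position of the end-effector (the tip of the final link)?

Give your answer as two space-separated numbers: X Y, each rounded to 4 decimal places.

Answer: 7.2998 -10.8775

Derivation:
joint[0] = (0.0000, 0.0000)  (base)
link 0: phi[0] = -50 = -50 deg
  cos(-50 deg) = 0.6428, sin(-50 deg) = -0.7660
  joint[1] = (0.0000, 0.0000) + 10.6 * (0.6428, -0.7660) = (0.0000 + 6.8135, 0.0000 + -8.1201) = (6.8135, -8.1201)
link 1: phi[1] = -50 + -30 = -80 deg
  cos(-80 deg) = 0.1736, sin(-80 deg) = -0.9848
  joint[2] = (6.8135, -8.1201) + 2.8 * (0.1736, -0.9848) = (6.8135 + 0.4862, -8.1201 + -2.7575) = (7.2998, -10.8775)
End effector: (7.2998, -10.8775)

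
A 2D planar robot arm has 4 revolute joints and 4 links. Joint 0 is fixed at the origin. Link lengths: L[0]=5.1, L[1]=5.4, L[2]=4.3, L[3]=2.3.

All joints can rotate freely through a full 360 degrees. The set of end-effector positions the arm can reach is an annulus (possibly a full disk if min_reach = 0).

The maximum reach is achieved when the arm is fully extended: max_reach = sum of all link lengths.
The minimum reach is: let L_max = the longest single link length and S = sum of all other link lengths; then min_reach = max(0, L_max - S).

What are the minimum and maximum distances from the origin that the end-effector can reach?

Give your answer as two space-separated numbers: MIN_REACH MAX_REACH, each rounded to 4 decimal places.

Answer: 0.0000 17.1000

Derivation:
Link lengths: [5.1, 5.4, 4.3, 2.3]
max_reach = 5.1 + 5.4 + 4.3 + 2.3 = 17.1
L_max = max([5.1, 5.4, 4.3, 2.3]) = 5.4
S (sum of others) = 17.1 - 5.4 = 11.7
min_reach = max(0, 5.4 - 11.7) = max(0, -6.3) = 0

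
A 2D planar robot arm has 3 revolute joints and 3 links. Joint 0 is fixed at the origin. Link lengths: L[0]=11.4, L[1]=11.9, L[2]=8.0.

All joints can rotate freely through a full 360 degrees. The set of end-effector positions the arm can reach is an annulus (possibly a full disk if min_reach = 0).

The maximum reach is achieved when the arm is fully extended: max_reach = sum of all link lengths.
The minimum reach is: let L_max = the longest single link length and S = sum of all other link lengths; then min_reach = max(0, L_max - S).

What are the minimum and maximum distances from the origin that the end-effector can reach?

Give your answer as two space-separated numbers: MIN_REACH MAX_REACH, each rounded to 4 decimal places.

Answer: 0.0000 31.3000

Derivation:
Link lengths: [11.4, 11.9, 8.0]
max_reach = 11.4 + 11.9 + 8 = 31.3
L_max = max([11.4, 11.9, 8.0]) = 11.9
S (sum of others) = 31.3 - 11.9 = 19.4
min_reach = max(0, 11.9 - 19.4) = max(0, -7.5) = 0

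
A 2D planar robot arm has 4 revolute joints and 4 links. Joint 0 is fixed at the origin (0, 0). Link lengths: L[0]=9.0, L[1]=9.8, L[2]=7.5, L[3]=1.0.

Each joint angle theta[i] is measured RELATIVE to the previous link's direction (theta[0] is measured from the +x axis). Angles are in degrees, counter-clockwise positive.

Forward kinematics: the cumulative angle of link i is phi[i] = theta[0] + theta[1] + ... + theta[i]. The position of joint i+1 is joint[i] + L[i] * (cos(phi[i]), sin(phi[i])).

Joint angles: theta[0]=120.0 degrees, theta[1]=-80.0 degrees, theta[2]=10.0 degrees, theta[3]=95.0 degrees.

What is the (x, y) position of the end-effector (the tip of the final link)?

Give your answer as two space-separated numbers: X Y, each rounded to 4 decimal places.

Answer: 7.0090 20.4125

Derivation:
joint[0] = (0.0000, 0.0000)  (base)
link 0: phi[0] = 120 = 120 deg
  cos(120 deg) = -0.5000, sin(120 deg) = 0.8660
  joint[1] = (0.0000, 0.0000) + 9 * (-0.5000, 0.8660) = (0.0000 + -4.5000, 0.0000 + 7.7942) = (-4.5000, 7.7942)
link 1: phi[1] = 120 + -80 = 40 deg
  cos(40 deg) = 0.7660, sin(40 deg) = 0.6428
  joint[2] = (-4.5000, 7.7942) + 9.8 * (0.7660, 0.6428) = (-4.5000 + 7.5072, 7.7942 + 6.2993) = (3.0072, 14.0935)
link 2: phi[2] = 120 + -80 + 10 = 50 deg
  cos(50 deg) = 0.6428, sin(50 deg) = 0.7660
  joint[3] = (3.0072, 14.0935) + 7.5 * (0.6428, 0.7660) = (3.0072 + 4.8209, 14.0935 + 5.7453) = (7.8281, 19.8389)
link 3: phi[3] = 120 + -80 + 10 + 95 = 145 deg
  cos(145 deg) = -0.8192, sin(145 deg) = 0.5736
  joint[4] = (7.8281, 19.8389) + 1 * (-0.8192, 0.5736) = (7.8281 + -0.8192, 19.8389 + 0.5736) = (7.0090, 20.4125)
End effector: (7.0090, 20.4125)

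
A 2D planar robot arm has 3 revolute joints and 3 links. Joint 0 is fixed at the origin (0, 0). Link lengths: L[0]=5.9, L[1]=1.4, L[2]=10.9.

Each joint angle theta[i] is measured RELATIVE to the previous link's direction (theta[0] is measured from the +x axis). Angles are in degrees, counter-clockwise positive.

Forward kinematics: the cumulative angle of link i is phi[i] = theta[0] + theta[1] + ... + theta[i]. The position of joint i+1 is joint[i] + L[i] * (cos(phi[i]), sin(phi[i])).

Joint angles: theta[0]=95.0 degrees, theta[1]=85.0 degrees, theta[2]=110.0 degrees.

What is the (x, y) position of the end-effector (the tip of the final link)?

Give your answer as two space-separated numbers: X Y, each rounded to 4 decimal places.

Answer: 1.8138 -4.3651

Derivation:
joint[0] = (0.0000, 0.0000)  (base)
link 0: phi[0] = 95 = 95 deg
  cos(95 deg) = -0.0872, sin(95 deg) = 0.9962
  joint[1] = (0.0000, 0.0000) + 5.9 * (-0.0872, 0.9962) = (0.0000 + -0.5142, 0.0000 + 5.8775) = (-0.5142, 5.8775)
link 1: phi[1] = 95 + 85 = 180 deg
  cos(180 deg) = -1.0000, sin(180 deg) = 0.0000
  joint[2] = (-0.5142, 5.8775) + 1.4 * (-1.0000, 0.0000) = (-0.5142 + -1.4000, 5.8775 + 0.0000) = (-1.9142, 5.8775)
link 2: phi[2] = 95 + 85 + 110 = 290 deg
  cos(290 deg) = 0.3420, sin(290 deg) = -0.9397
  joint[3] = (-1.9142, 5.8775) + 10.9 * (0.3420, -0.9397) = (-1.9142 + 3.7280, 5.8775 + -10.2426) = (1.8138, -4.3651)
End effector: (1.8138, -4.3651)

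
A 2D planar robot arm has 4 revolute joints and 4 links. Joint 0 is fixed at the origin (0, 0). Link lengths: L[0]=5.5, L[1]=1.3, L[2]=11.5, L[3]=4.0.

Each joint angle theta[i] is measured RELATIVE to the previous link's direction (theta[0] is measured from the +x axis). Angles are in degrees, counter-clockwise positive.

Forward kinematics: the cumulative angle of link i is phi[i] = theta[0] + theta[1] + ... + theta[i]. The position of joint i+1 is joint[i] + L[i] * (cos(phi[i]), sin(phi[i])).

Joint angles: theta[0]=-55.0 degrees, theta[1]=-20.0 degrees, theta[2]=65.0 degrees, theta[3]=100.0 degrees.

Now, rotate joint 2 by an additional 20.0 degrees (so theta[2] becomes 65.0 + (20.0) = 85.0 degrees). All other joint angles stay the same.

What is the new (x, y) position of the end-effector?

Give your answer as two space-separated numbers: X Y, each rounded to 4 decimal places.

Answer: 13.4483 -0.0053

Derivation:
joint[0] = (0.0000, 0.0000)  (base)
link 0: phi[0] = -55 = -55 deg
  cos(-55 deg) = 0.5736, sin(-55 deg) = -0.8192
  joint[1] = (0.0000, 0.0000) + 5.5 * (0.5736, -0.8192) = (0.0000 + 3.1547, 0.0000 + -4.5053) = (3.1547, -4.5053)
link 1: phi[1] = -55 + -20 = -75 deg
  cos(-75 deg) = 0.2588, sin(-75 deg) = -0.9659
  joint[2] = (3.1547, -4.5053) + 1.3 * (0.2588, -0.9659) = (3.1547 + 0.3365, -4.5053 + -1.2557) = (3.4911, -5.7610)
link 2: phi[2] = -55 + -20 + 85 = 10 deg
  cos(10 deg) = 0.9848, sin(10 deg) = 0.1736
  joint[3] = (3.4911, -5.7610) + 11.5 * (0.9848, 0.1736) = (3.4911 + 11.3253, -5.7610 + 1.9970) = (14.8164, -3.7641)
link 3: phi[3] = -55 + -20 + 85 + 100 = 110 deg
  cos(110 deg) = -0.3420, sin(110 deg) = 0.9397
  joint[4] = (14.8164, -3.7641) + 4 * (-0.3420, 0.9397) = (14.8164 + -1.3681, -3.7641 + 3.7588) = (13.4483, -0.0053)
End effector: (13.4483, -0.0053)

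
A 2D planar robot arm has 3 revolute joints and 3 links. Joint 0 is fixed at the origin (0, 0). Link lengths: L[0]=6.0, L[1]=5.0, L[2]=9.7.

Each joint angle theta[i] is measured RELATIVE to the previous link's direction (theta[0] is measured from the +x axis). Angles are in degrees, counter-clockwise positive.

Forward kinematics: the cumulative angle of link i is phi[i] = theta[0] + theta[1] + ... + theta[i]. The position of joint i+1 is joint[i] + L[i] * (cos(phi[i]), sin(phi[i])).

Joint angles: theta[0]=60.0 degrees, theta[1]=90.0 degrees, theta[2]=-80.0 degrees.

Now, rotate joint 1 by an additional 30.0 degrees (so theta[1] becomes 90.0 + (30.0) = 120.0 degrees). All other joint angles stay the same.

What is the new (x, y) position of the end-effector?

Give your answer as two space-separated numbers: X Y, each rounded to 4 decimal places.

joint[0] = (0.0000, 0.0000)  (base)
link 0: phi[0] = 60 = 60 deg
  cos(60 deg) = 0.5000, sin(60 deg) = 0.8660
  joint[1] = (0.0000, 0.0000) + 6 * (0.5000, 0.8660) = (0.0000 + 3.0000, 0.0000 + 5.1962) = (3.0000, 5.1962)
link 1: phi[1] = 60 + 120 = 180 deg
  cos(180 deg) = -1.0000, sin(180 deg) = 0.0000
  joint[2] = (3.0000, 5.1962) + 5 * (-1.0000, 0.0000) = (3.0000 + -5.0000, 5.1962 + 0.0000) = (-2.0000, 5.1962)
link 2: phi[2] = 60 + 120 + -80 = 100 deg
  cos(100 deg) = -0.1736, sin(100 deg) = 0.9848
  joint[3] = (-2.0000, 5.1962) + 9.7 * (-0.1736, 0.9848) = (-2.0000 + -1.6844, 5.1962 + 9.5526) = (-3.6844, 14.7488)
End effector: (-3.6844, 14.7488)

Answer: -3.6844 14.7488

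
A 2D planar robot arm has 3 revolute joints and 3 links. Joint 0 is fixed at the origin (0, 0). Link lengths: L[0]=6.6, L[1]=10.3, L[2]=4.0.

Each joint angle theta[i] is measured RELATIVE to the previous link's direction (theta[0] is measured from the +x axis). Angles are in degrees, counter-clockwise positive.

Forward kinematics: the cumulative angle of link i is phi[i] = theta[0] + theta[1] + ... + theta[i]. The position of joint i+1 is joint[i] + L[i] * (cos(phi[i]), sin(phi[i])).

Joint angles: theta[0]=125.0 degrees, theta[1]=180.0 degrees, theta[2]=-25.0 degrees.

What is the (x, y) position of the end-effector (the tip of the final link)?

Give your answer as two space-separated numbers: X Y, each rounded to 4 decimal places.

joint[0] = (0.0000, 0.0000)  (base)
link 0: phi[0] = 125 = 125 deg
  cos(125 deg) = -0.5736, sin(125 deg) = 0.8192
  joint[1] = (0.0000, 0.0000) + 6.6 * (-0.5736, 0.8192) = (0.0000 + -3.7856, 0.0000 + 5.4064) = (-3.7856, 5.4064)
link 1: phi[1] = 125 + 180 = 305 deg
  cos(305 deg) = 0.5736, sin(305 deg) = -0.8192
  joint[2] = (-3.7856, 5.4064) + 10.3 * (0.5736, -0.8192) = (-3.7856 + 5.9078, 5.4064 + -8.4373) = (2.1222, -3.0309)
link 2: phi[2] = 125 + 180 + -25 = 280 deg
  cos(280 deg) = 0.1736, sin(280 deg) = -0.9848
  joint[3] = (2.1222, -3.0309) + 4 * (0.1736, -0.9848) = (2.1222 + 0.6946, -3.0309 + -3.9392) = (2.8168, -6.9701)
End effector: (2.8168, -6.9701)

Answer: 2.8168 -6.9701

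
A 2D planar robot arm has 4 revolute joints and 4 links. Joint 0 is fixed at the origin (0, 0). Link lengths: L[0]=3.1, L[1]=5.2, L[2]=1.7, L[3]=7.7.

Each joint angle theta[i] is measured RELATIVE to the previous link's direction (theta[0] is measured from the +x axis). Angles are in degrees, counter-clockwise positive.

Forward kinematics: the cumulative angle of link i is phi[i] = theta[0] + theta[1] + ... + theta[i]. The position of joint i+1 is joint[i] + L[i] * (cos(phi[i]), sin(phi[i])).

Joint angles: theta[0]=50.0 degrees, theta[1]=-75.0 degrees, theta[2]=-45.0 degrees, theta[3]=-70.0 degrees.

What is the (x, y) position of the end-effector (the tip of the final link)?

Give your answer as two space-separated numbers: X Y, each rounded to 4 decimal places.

Answer: 1.3883 -6.3698

Derivation:
joint[0] = (0.0000, 0.0000)  (base)
link 0: phi[0] = 50 = 50 deg
  cos(50 deg) = 0.6428, sin(50 deg) = 0.7660
  joint[1] = (0.0000, 0.0000) + 3.1 * (0.6428, 0.7660) = (0.0000 + 1.9926, 0.0000 + 2.3747) = (1.9926, 2.3747)
link 1: phi[1] = 50 + -75 = -25 deg
  cos(-25 deg) = 0.9063, sin(-25 deg) = -0.4226
  joint[2] = (1.9926, 2.3747) + 5.2 * (0.9063, -0.4226) = (1.9926 + 4.7128, 2.3747 + -2.1976) = (6.7054, 0.1771)
link 2: phi[2] = 50 + -75 + -45 = -70 deg
  cos(-70 deg) = 0.3420, sin(-70 deg) = -0.9397
  joint[3] = (6.7054, 0.1771) + 1.7 * (0.3420, -0.9397) = (6.7054 + 0.5814, 0.1771 + -1.5975) = (7.2869, -1.4204)
link 3: phi[3] = 50 + -75 + -45 + -70 = -140 deg
  cos(-140 deg) = -0.7660, sin(-140 deg) = -0.6428
  joint[4] = (7.2869, -1.4204) + 7.7 * (-0.7660, -0.6428) = (7.2869 + -5.8985, -1.4204 + -4.9495) = (1.3883, -6.3698)
End effector: (1.3883, -6.3698)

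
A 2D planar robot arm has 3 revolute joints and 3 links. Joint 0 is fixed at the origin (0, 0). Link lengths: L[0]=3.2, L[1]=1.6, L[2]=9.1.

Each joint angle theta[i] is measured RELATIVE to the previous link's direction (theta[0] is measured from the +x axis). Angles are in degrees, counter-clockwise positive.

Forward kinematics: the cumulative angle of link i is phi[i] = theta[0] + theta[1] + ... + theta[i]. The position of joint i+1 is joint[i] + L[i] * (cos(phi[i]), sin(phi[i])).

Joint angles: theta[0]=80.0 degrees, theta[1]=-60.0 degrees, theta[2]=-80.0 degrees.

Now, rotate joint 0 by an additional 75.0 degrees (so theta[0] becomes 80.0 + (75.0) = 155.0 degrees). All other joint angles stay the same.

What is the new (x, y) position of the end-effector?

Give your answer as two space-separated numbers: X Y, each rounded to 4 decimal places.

joint[0] = (0.0000, 0.0000)  (base)
link 0: phi[0] = 155 = 155 deg
  cos(155 deg) = -0.9063, sin(155 deg) = 0.4226
  joint[1] = (0.0000, 0.0000) + 3.2 * (-0.9063, 0.4226) = (0.0000 + -2.9002, 0.0000 + 1.3524) = (-2.9002, 1.3524)
link 1: phi[1] = 155 + -60 = 95 deg
  cos(95 deg) = -0.0872, sin(95 deg) = 0.9962
  joint[2] = (-2.9002, 1.3524) + 1.6 * (-0.0872, 0.9962) = (-2.9002 + -0.1394, 1.3524 + 1.5939) = (-3.0396, 2.9463)
link 2: phi[2] = 155 + -60 + -80 = 15 deg
  cos(15 deg) = 0.9659, sin(15 deg) = 0.2588
  joint[3] = (-3.0396, 2.9463) + 9.1 * (0.9659, 0.2588) = (-3.0396 + 8.7899, 2.9463 + 2.3553) = (5.7503, 5.3015)
End effector: (5.7503, 5.3015)

Answer: 5.7503 5.3015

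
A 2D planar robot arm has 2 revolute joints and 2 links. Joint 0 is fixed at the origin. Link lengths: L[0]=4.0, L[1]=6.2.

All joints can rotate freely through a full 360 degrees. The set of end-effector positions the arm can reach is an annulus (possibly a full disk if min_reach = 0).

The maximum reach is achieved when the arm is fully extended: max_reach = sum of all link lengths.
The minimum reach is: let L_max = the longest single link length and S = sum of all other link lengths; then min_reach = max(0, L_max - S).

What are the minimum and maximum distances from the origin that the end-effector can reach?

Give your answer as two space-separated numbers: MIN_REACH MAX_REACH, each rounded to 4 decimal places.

Link lengths: [4.0, 6.2]
max_reach = 4 + 6.2 = 10.2
L_max = max([4.0, 6.2]) = 6.2
S (sum of others) = 10.2 - 6.2 = 4
min_reach = max(0, 6.2 - 4) = max(0, 2.2) = 2.2

Answer: 2.2000 10.2000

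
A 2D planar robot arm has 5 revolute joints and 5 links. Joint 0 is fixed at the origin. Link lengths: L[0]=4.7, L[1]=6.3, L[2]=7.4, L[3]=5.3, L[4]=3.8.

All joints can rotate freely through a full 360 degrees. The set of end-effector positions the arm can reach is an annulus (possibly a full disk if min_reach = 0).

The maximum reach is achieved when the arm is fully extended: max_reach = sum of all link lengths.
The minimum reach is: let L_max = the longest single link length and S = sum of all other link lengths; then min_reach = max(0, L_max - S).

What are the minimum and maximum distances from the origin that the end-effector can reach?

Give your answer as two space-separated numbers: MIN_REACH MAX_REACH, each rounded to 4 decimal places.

Answer: 0.0000 27.5000

Derivation:
Link lengths: [4.7, 6.3, 7.4, 5.3, 3.8]
max_reach = 4.7 + 6.3 + 7.4 + 5.3 + 3.8 = 27.5
L_max = max([4.7, 6.3, 7.4, 5.3, 3.8]) = 7.4
S (sum of others) = 27.5 - 7.4 = 20.1
min_reach = max(0, 7.4 - 20.1) = max(0, -12.7) = 0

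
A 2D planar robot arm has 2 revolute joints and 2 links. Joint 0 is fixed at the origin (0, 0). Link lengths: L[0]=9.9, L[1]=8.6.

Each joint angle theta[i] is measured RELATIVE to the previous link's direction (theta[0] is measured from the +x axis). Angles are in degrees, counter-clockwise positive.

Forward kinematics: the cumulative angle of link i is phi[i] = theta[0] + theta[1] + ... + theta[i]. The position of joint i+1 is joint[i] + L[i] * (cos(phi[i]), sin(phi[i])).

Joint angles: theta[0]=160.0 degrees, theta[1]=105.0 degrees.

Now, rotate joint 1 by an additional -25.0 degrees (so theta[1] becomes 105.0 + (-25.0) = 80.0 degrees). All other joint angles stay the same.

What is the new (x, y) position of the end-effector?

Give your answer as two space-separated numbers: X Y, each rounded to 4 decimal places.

Answer: -13.6030 -4.0618

Derivation:
joint[0] = (0.0000, 0.0000)  (base)
link 0: phi[0] = 160 = 160 deg
  cos(160 deg) = -0.9397, sin(160 deg) = 0.3420
  joint[1] = (0.0000, 0.0000) + 9.9 * (-0.9397, 0.3420) = (0.0000 + -9.3030, 0.0000 + 3.3860) = (-9.3030, 3.3860)
link 1: phi[1] = 160 + 80 = 240 deg
  cos(240 deg) = -0.5000, sin(240 deg) = -0.8660
  joint[2] = (-9.3030, 3.3860) + 8.6 * (-0.5000, -0.8660) = (-9.3030 + -4.3000, 3.3860 + -7.4478) = (-13.6030, -4.0618)
End effector: (-13.6030, -4.0618)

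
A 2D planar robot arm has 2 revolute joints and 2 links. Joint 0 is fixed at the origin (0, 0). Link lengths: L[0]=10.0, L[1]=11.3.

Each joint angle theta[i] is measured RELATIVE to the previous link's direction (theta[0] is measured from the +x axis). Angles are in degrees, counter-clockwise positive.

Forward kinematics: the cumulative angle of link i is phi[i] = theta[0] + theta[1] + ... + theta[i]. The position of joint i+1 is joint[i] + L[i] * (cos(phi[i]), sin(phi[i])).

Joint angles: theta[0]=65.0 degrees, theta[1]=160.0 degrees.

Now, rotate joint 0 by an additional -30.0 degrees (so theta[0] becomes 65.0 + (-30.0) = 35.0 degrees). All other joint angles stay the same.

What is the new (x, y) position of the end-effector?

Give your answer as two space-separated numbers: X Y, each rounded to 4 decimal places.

Answer: -2.7234 2.8111

Derivation:
joint[0] = (0.0000, 0.0000)  (base)
link 0: phi[0] = 35 = 35 deg
  cos(35 deg) = 0.8192, sin(35 deg) = 0.5736
  joint[1] = (0.0000, 0.0000) + 10 * (0.8192, 0.5736) = (0.0000 + 8.1915, 0.0000 + 5.7358) = (8.1915, 5.7358)
link 1: phi[1] = 35 + 160 = 195 deg
  cos(195 deg) = -0.9659, sin(195 deg) = -0.2588
  joint[2] = (8.1915, 5.7358) + 11.3 * (-0.9659, -0.2588) = (8.1915 + -10.9150, 5.7358 + -2.9247) = (-2.7234, 2.8111)
End effector: (-2.7234, 2.8111)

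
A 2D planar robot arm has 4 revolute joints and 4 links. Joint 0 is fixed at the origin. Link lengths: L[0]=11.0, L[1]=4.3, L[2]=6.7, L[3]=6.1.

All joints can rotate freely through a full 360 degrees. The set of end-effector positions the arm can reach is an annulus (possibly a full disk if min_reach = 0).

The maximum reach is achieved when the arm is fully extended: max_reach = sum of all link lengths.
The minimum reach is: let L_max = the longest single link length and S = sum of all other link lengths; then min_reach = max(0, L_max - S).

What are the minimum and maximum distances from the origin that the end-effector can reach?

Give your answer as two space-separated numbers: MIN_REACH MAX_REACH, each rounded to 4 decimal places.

Answer: 0.0000 28.1000

Derivation:
Link lengths: [11.0, 4.3, 6.7, 6.1]
max_reach = 11 + 4.3 + 6.7 + 6.1 = 28.1
L_max = max([11.0, 4.3, 6.7, 6.1]) = 11
S (sum of others) = 28.1 - 11 = 17.1
min_reach = max(0, 11 - 17.1) = max(0, -6.1) = 0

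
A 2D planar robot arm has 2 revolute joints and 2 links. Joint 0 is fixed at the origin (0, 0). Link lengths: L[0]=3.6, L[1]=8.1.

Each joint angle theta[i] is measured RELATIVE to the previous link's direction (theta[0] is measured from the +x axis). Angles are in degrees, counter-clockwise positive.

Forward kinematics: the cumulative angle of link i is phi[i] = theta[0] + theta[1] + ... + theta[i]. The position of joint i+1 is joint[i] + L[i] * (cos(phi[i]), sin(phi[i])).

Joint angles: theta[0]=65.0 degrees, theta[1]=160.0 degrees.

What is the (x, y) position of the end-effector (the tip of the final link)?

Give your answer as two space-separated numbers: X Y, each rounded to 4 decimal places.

Answer: -4.2061 -2.4649

Derivation:
joint[0] = (0.0000, 0.0000)  (base)
link 0: phi[0] = 65 = 65 deg
  cos(65 deg) = 0.4226, sin(65 deg) = 0.9063
  joint[1] = (0.0000, 0.0000) + 3.6 * (0.4226, 0.9063) = (0.0000 + 1.5214, 0.0000 + 3.2627) = (1.5214, 3.2627)
link 1: phi[1] = 65 + 160 = 225 deg
  cos(225 deg) = -0.7071, sin(225 deg) = -0.7071
  joint[2] = (1.5214, 3.2627) + 8.1 * (-0.7071, -0.7071) = (1.5214 + -5.7276, 3.2627 + -5.7276) = (-4.2061, -2.4649)
End effector: (-4.2061, -2.4649)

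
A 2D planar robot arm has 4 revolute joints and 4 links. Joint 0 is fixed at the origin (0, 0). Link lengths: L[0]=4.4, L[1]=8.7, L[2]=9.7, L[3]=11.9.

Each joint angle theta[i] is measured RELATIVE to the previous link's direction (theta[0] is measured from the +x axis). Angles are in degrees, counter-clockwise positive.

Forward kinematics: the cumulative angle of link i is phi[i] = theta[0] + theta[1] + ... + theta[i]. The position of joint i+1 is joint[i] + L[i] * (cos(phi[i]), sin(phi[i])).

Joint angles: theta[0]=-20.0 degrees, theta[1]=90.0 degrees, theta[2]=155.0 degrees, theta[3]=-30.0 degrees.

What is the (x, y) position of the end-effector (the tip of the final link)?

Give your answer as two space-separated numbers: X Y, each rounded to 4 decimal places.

Answer: -11.2432 -3.2684

Derivation:
joint[0] = (0.0000, 0.0000)  (base)
link 0: phi[0] = -20 = -20 deg
  cos(-20 deg) = 0.9397, sin(-20 deg) = -0.3420
  joint[1] = (0.0000, 0.0000) + 4.4 * (0.9397, -0.3420) = (0.0000 + 4.1346, 0.0000 + -1.5049) = (4.1346, -1.5049)
link 1: phi[1] = -20 + 90 = 70 deg
  cos(70 deg) = 0.3420, sin(70 deg) = 0.9397
  joint[2] = (4.1346, -1.5049) + 8.7 * (0.3420, 0.9397) = (4.1346 + 2.9756, -1.5049 + 8.1753) = (7.1102, 6.6704)
link 2: phi[2] = -20 + 90 + 155 = 225 deg
  cos(225 deg) = -0.7071, sin(225 deg) = -0.7071
  joint[3] = (7.1102, 6.6704) + 9.7 * (-0.7071, -0.7071) = (7.1102 + -6.8589, 6.6704 + -6.8589) = (0.2513, -0.1885)
link 3: phi[3] = -20 + 90 + 155 + -30 = 195 deg
  cos(195 deg) = -0.9659, sin(195 deg) = -0.2588
  joint[4] = (0.2513, -0.1885) + 11.9 * (-0.9659, -0.2588) = (0.2513 + -11.4945, -0.1885 + -3.0799) = (-11.2432, -3.2684)
End effector: (-11.2432, -3.2684)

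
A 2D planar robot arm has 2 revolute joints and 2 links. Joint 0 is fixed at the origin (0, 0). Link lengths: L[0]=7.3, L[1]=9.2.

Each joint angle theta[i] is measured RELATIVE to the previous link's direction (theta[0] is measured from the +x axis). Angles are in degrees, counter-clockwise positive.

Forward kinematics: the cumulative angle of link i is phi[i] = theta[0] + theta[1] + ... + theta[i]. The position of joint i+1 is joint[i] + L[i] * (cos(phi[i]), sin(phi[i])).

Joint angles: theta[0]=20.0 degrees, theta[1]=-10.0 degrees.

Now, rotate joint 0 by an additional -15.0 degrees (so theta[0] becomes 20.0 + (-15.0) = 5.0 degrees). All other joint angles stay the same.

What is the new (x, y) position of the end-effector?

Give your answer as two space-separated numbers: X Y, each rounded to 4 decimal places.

joint[0] = (0.0000, 0.0000)  (base)
link 0: phi[0] = 5 = 5 deg
  cos(5 deg) = 0.9962, sin(5 deg) = 0.0872
  joint[1] = (0.0000, 0.0000) + 7.3 * (0.9962, 0.0872) = (0.0000 + 7.2722, 0.0000 + 0.6362) = (7.2722, 0.6362)
link 1: phi[1] = 5 + -10 = -5 deg
  cos(-5 deg) = 0.9962, sin(-5 deg) = -0.0872
  joint[2] = (7.2722, 0.6362) + 9.2 * (0.9962, -0.0872) = (7.2722 + 9.1650, 0.6362 + -0.8018) = (16.4372, -0.1656)
End effector: (16.4372, -0.1656)

Answer: 16.4372 -0.1656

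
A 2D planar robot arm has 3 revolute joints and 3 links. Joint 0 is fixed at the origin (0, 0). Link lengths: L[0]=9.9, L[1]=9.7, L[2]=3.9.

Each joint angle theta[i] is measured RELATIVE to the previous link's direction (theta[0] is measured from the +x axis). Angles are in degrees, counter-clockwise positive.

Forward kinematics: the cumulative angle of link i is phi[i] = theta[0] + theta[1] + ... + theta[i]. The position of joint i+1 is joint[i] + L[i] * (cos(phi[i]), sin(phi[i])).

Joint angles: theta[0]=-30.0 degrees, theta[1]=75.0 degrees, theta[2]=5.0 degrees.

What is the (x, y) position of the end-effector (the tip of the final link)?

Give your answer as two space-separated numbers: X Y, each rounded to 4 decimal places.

joint[0] = (0.0000, 0.0000)  (base)
link 0: phi[0] = -30 = -30 deg
  cos(-30 deg) = 0.8660, sin(-30 deg) = -0.5000
  joint[1] = (0.0000, 0.0000) + 9.9 * (0.8660, -0.5000) = (0.0000 + 8.5737, 0.0000 + -4.9500) = (8.5737, -4.9500)
link 1: phi[1] = -30 + 75 = 45 deg
  cos(45 deg) = 0.7071, sin(45 deg) = 0.7071
  joint[2] = (8.5737, -4.9500) + 9.7 * (0.7071, 0.7071) = (8.5737 + 6.8589, -4.9500 + 6.8589) = (15.4326, 1.9089)
link 2: phi[2] = -30 + 75 + 5 = 50 deg
  cos(50 deg) = 0.6428, sin(50 deg) = 0.7660
  joint[3] = (15.4326, 1.9089) + 3.9 * (0.6428, 0.7660) = (15.4326 + 2.5069, 1.9089 + 2.9876) = (17.9395, 4.8965)
End effector: (17.9395, 4.8965)

Answer: 17.9395 4.8965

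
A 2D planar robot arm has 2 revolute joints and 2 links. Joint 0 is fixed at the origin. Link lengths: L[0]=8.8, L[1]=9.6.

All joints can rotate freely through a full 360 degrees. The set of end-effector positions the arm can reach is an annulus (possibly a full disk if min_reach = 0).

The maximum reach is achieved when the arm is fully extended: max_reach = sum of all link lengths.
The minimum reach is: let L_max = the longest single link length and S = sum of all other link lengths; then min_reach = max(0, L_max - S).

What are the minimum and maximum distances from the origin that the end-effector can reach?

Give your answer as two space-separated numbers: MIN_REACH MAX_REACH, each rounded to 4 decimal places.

Link lengths: [8.8, 9.6]
max_reach = 8.8 + 9.6 = 18.4
L_max = max([8.8, 9.6]) = 9.6
S (sum of others) = 18.4 - 9.6 = 8.8
min_reach = max(0, 9.6 - 8.8) = max(0, 0.8) = 0.8

Answer: 0.8000 18.4000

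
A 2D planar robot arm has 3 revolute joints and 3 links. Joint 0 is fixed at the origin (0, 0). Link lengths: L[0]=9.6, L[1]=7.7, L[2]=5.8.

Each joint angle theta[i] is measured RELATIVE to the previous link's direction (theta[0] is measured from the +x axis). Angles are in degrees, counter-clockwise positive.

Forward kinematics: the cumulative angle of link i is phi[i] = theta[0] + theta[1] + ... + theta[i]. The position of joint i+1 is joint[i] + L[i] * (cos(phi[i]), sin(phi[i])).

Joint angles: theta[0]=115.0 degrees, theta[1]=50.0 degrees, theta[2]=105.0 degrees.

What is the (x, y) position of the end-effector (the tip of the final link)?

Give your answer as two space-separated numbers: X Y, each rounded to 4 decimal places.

Answer: -11.4948 4.8935

Derivation:
joint[0] = (0.0000, 0.0000)  (base)
link 0: phi[0] = 115 = 115 deg
  cos(115 deg) = -0.4226, sin(115 deg) = 0.9063
  joint[1] = (0.0000, 0.0000) + 9.6 * (-0.4226, 0.9063) = (0.0000 + -4.0571, 0.0000 + 8.7006) = (-4.0571, 8.7006)
link 1: phi[1] = 115 + 50 = 165 deg
  cos(165 deg) = -0.9659, sin(165 deg) = 0.2588
  joint[2] = (-4.0571, 8.7006) + 7.7 * (-0.9659, 0.2588) = (-4.0571 + -7.4376, 8.7006 + 1.9929) = (-11.4948, 10.6935)
link 2: phi[2] = 115 + 50 + 105 = 270 deg
  cos(270 deg) = -0.0000, sin(270 deg) = -1.0000
  joint[3] = (-11.4948, 10.6935) + 5.8 * (-0.0000, -1.0000) = (-11.4948 + -0.0000, 10.6935 + -5.8000) = (-11.4948, 4.8935)
End effector: (-11.4948, 4.8935)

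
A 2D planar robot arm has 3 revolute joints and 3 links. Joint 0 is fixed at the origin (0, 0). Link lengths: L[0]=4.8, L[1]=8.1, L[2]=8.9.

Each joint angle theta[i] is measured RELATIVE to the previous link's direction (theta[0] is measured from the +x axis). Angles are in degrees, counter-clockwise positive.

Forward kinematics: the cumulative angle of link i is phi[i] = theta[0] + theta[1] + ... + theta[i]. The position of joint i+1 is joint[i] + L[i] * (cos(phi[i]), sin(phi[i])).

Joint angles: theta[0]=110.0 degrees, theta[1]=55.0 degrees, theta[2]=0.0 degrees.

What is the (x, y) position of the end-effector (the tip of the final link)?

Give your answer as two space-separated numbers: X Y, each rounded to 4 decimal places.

joint[0] = (0.0000, 0.0000)  (base)
link 0: phi[0] = 110 = 110 deg
  cos(110 deg) = -0.3420, sin(110 deg) = 0.9397
  joint[1] = (0.0000, 0.0000) + 4.8 * (-0.3420, 0.9397) = (0.0000 + -1.6417, 0.0000 + 4.5105) = (-1.6417, 4.5105)
link 1: phi[1] = 110 + 55 = 165 deg
  cos(165 deg) = -0.9659, sin(165 deg) = 0.2588
  joint[2] = (-1.6417, 4.5105) + 8.1 * (-0.9659, 0.2588) = (-1.6417 + -7.8240, 4.5105 + 2.0964) = (-9.4657, 6.6070)
link 2: phi[2] = 110 + 55 + 0 = 165 deg
  cos(165 deg) = -0.9659, sin(165 deg) = 0.2588
  joint[3] = (-9.4657, 6.6070) + 8.9 * (-0.9659, 0.2588) = (-9.4657 + -8.5967, 6.6070 + 2.3035) = (-18.0624, 8.9104)
End effector: (-18.0624, 8.9104)

Answer: -18.0624 8.9104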